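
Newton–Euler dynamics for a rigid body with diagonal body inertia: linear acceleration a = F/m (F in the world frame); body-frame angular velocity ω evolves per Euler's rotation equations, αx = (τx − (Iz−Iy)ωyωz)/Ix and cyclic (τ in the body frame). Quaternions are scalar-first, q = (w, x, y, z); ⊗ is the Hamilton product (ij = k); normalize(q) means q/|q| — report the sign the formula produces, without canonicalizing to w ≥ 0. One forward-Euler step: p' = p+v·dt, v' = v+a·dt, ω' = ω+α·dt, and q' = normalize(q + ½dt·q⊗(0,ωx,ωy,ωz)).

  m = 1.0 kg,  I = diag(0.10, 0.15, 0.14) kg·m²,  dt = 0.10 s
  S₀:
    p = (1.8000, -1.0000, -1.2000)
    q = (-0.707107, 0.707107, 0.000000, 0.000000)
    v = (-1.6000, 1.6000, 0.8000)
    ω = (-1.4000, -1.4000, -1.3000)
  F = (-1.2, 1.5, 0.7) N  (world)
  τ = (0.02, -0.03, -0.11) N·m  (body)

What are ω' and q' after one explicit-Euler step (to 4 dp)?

ω×(Iω) gyroscopic = (-0.0182, -0.0728, 0.0980)
angular accel α = (0.3820, 0.2853, -1.4857)
new body rate ω' = (-1.3618, -1.3715, -1.4486)
q⊗(0,ω) = (0.9899498, 0.9899498, 1.9091889, -0.0707107)
q' = normalize(q + ½dt·q⊗(0,ω)) = (-0.6530, 0.7514, 0.0948, -0.0035)

ω' = (-1.3618, -1.3715, -1.4486)
q' = (-0.6530, 0.7514, 0.0948, -0.0035)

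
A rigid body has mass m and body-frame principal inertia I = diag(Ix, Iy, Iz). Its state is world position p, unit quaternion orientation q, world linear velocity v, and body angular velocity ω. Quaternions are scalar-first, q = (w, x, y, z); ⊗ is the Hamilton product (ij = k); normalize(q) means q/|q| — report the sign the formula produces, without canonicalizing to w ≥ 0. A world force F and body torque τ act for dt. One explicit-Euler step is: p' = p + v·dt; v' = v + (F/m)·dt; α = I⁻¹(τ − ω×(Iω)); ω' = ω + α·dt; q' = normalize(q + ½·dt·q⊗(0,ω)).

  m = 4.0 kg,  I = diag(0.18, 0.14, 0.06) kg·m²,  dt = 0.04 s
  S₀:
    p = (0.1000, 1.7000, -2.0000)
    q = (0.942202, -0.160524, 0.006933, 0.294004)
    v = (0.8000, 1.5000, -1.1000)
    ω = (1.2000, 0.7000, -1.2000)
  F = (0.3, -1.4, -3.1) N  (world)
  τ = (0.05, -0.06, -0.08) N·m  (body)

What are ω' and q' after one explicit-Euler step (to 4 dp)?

(τ − ω×Iω)/I = (-0.0956, 0.8057, -0.7733)
new body rate ω' = (1.1962, 0.7322, -1.2309)
2q̇ = q⊗(0,ω) = (0.5405805, 0.9165200, 0.8197174, -1.2513288)
updated quaternion q' = (0.9524, -0.1421, 0.0233, 0.2688)

ω' = (1.1962, 0.7322, -1.2309)
q' = (0.9524, -0.1421, 0.0233, 0.2688)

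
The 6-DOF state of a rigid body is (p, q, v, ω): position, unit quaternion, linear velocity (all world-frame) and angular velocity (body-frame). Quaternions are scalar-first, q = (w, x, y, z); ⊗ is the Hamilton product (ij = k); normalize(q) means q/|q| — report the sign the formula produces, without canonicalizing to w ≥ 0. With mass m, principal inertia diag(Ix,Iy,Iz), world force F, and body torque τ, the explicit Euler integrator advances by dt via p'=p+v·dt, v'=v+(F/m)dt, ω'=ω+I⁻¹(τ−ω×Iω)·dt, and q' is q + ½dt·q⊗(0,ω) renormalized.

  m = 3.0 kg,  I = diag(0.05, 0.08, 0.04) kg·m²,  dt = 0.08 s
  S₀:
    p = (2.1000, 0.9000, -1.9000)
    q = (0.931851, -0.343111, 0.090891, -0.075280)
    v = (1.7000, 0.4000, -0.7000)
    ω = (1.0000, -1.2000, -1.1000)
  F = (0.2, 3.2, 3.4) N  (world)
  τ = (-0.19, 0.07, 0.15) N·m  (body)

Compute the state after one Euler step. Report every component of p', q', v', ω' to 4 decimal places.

p' = (2.2360, 0.9320, -1.9560)
q' = (0.9439, -0.3125, 0.0280, -0.1031)
v' = (1.7053, 0.4853, -0.6093)
ω' = (0.7805, -1.1190, -0.7280)

p + v·dt = (2.2360, 0.9320, -1.9560)
v' = v + a·dt = (1.7053, 0.4853, -0.6093)
precession coupling ω×(Iω) = (-0.0528, -0.0110, -0.0360)
(τ − ω×Iω)/I = (-2.7440, 1.0125, 4.6500)
new body rate ω' = (0.7805, -1.1190, -0.7280)
q⊗(0,ω) = (0.3693722, 0.7415349, -1.5709233, -0.7041939)
updated quaternion q' = (0.9439, -0.3125, 0.0280, -0.1031)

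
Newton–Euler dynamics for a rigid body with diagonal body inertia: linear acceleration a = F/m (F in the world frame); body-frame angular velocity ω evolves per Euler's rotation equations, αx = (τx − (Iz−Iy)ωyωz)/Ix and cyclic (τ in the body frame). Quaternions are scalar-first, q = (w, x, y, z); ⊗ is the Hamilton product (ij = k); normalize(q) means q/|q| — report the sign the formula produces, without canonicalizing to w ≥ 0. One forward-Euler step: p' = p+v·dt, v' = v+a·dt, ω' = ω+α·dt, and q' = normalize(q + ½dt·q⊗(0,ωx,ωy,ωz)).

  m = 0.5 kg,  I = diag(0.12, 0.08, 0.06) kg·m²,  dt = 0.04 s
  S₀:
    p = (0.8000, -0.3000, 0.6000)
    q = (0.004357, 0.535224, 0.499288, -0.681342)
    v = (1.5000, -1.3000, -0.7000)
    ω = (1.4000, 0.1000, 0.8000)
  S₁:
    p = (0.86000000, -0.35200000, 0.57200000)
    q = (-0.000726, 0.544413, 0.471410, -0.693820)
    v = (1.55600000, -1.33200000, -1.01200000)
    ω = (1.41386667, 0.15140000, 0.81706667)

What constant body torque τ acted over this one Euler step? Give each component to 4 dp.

rate change Δω = (0.01386667, 0.05140000, 0.01706667)
applied torque τ = (0.0400, 0.1700, 0.0200)

τ = (0.0400, 0.1700, 0.0200)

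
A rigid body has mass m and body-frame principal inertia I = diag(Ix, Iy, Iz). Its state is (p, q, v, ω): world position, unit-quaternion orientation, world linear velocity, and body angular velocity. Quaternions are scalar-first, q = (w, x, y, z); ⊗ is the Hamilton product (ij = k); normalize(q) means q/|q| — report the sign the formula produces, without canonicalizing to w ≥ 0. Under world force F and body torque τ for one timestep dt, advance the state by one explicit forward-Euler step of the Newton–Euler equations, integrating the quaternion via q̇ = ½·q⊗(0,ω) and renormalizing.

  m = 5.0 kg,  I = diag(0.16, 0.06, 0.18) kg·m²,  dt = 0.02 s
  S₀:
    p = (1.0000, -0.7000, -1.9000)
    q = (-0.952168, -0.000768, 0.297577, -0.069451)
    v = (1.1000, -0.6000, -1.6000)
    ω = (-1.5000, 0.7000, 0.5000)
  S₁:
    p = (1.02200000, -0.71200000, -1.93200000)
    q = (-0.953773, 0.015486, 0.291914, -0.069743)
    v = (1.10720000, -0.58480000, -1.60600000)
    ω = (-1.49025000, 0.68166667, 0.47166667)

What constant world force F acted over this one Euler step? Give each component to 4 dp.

F = (1.8000, 3.8000, -1.5000)

v₁ − v₀ = (0.00720000, 0.01520000, -0.00600000)
F = m·Δv/dt = (1.8000, 3.8000, -1.5000)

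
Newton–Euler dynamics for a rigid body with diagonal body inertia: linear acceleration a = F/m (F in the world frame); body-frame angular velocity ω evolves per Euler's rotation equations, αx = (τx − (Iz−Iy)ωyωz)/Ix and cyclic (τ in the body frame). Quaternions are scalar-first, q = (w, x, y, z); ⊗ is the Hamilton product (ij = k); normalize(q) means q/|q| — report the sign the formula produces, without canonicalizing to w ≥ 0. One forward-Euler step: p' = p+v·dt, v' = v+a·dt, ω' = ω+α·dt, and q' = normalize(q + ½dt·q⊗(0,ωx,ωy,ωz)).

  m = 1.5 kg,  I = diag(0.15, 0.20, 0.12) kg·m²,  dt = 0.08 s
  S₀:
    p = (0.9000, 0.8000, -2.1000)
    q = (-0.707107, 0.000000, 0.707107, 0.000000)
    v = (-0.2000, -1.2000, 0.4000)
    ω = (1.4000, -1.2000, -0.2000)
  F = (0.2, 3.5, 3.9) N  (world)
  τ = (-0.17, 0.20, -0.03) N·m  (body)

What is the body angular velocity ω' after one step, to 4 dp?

ω' = (1.3196, -1.1166, -0.1640)

precession coupling ω×(Iω) = (-0.0192, -0.0084, -0.0840)
(τ − ω×Iω)/I = (-1.0053, 1.0420, 0.4500)
new body rate ω' = (1.3196, -1.1166, -0.1640)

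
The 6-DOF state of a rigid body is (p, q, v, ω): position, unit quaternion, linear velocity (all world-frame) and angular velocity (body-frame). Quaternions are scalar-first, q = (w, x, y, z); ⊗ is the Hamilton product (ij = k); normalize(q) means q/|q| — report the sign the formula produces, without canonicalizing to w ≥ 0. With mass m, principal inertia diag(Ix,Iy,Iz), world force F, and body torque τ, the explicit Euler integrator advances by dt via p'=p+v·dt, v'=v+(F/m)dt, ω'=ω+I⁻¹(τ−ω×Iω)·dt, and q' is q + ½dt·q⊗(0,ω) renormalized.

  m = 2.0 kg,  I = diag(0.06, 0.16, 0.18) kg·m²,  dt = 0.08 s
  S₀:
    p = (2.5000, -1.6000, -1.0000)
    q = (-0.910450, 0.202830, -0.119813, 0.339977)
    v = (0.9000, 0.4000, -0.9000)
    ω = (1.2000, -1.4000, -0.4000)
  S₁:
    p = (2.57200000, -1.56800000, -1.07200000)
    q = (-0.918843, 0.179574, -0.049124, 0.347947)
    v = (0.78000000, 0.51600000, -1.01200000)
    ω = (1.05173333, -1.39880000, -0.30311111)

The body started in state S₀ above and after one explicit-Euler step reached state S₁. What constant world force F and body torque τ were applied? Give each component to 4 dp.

v₁ − v₀ = (-0.12000000, 0.11600000, -0.11200000)
m·(v₁−v₀)/dt = (-3.0000, 2.9000, -2.8000)
ω₁ − ω₀ = (-0.14826667, 0.00120000, 0.09688889)
gyro term ω₀×Iω₀ = (0.0112, 0.0576, -0.1680)
applied torque τ = (-0.1000, 0.0600, 0.0500)

F = (-3.0000, 2.9000, -2.8000)
τ = (-0.1000, 0.0600, 0.0500)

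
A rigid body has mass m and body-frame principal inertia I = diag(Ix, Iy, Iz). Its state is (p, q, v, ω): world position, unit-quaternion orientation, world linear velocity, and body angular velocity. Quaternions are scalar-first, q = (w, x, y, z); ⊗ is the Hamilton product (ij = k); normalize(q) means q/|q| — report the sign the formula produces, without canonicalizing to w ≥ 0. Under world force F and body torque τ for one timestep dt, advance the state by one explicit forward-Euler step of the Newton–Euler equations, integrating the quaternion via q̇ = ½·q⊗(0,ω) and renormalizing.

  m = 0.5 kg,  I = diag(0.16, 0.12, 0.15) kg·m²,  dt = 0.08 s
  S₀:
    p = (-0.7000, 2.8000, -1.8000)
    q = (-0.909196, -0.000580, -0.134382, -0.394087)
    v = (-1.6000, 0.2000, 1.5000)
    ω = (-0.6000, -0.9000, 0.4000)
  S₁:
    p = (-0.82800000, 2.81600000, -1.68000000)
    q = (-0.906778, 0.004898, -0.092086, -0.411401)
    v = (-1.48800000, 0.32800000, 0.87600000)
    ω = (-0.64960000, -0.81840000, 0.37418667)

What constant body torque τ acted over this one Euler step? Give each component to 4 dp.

τ = (-0.1100, 0.1200, -0.0700)

Δω = ω₁−ω₀ = (-0.04960000, 0.08160000, -0.02581333)
precession coupling = (-0.0108, -0.0024, -0.0216)
τ = I·(Δω/dt) + ω₀×(Iω₀) = (-0.1100, 0.1200, -0.0700)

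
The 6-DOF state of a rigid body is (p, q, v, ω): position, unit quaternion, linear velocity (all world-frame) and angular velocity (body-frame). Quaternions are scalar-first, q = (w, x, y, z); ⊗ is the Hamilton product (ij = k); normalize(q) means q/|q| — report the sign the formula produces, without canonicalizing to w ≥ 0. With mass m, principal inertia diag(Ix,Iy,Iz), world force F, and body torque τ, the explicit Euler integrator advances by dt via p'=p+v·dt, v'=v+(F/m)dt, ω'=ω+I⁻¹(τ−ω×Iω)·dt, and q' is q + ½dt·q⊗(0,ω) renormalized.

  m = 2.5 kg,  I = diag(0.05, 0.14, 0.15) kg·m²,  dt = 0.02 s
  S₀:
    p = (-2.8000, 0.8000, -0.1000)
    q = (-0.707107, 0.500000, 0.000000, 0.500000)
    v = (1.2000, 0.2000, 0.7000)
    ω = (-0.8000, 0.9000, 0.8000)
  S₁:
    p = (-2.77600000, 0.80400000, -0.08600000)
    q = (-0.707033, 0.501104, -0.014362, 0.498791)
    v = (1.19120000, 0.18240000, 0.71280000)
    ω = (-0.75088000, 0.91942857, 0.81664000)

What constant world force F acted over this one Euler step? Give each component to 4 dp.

Δv = v₁−v₀ = (-0.00880000, -0.01760000, 0.01280000)
applied force F = (-1.1000, -2.2000, 1.6000)

F = (-1.1000, -2.2000, 1.6000)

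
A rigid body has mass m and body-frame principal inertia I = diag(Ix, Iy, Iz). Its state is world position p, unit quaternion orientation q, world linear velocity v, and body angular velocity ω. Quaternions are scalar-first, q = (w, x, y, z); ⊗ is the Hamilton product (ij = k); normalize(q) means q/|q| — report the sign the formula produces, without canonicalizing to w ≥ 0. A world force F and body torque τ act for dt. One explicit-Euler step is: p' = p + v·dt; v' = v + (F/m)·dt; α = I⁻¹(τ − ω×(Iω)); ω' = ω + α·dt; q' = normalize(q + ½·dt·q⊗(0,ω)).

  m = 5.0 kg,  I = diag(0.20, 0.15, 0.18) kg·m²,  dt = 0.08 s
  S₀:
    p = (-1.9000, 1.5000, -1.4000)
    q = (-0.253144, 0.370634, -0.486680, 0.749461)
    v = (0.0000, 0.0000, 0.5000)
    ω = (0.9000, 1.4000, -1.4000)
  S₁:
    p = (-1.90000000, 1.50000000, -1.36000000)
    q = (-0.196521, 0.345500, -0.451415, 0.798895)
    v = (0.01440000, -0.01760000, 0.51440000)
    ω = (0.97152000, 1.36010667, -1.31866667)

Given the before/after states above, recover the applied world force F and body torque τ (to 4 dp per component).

rate change Δω = (0.07152000, -0.03989333, 0.08133333)
I·α + gyro = (0.1200, -0.1000, 0.1200)
v₁ − v₀ = (0.01440000, -0.01760000, 0.01440000)
applied force F = (0.9000, -1.1000, 0.9000)

F = (0.9000, -1.1000, 0.9000)
τ = (0.1200, -0.1000, 0.1200)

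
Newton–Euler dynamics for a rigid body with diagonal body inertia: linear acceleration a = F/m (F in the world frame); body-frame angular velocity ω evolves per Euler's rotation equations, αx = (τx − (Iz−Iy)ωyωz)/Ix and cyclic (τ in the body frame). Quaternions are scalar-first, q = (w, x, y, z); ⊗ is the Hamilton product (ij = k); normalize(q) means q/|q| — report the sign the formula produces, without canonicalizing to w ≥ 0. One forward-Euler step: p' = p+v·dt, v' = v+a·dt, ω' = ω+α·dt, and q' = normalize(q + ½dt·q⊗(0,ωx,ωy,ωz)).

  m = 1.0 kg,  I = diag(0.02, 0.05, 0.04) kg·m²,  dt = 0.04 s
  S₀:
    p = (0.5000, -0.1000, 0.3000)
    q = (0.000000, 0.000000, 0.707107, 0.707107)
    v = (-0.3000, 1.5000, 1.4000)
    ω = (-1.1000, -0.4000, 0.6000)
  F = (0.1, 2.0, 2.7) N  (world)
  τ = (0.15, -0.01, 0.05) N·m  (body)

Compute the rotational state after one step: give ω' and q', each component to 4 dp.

precession coupling ω×(Iω) = (0.0024, 0.0132, 0.0132)
α = I⁻¹(τ − ω×Iω) = (7.3800, -0.4640, 0.9200)
ω + α·dt = (-0.8048, -0.4186, 0.6368)
2q̇ = q⊗(0,ω) = (-0.1414214, 0.7071070, -0.7778177, 0.7778177)
q + ½dt·q⊗(0,ω), renormalized = (-0.0028, 0.0141, 0.6913, 0.7224)

ω' = (-0.8048, -0.4186, 0.6368)
q' = (-0.0028, 0.0141, 0.6913, 0.7224)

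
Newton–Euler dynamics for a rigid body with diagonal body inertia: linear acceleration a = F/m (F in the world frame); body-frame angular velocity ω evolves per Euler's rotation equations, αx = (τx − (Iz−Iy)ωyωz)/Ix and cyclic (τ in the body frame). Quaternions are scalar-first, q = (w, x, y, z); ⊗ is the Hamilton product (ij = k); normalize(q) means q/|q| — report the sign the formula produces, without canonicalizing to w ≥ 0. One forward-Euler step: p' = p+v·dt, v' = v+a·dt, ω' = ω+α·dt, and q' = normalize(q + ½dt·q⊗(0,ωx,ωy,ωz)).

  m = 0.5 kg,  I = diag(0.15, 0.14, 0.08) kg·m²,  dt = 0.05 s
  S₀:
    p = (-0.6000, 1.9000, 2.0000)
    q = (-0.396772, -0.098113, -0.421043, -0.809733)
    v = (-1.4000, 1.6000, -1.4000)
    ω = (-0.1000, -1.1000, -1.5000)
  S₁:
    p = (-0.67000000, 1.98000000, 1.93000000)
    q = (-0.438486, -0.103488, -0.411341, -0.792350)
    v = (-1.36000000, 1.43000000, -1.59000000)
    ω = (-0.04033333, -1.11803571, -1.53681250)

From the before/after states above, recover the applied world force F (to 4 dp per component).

Δv = v₁−v₀ = (0.04000000, -0.17000000, -0.19000000)
applied force F = (0.4000, -1.7000, -1.9000)

F = (0.4000, -1.7000, -1.9000)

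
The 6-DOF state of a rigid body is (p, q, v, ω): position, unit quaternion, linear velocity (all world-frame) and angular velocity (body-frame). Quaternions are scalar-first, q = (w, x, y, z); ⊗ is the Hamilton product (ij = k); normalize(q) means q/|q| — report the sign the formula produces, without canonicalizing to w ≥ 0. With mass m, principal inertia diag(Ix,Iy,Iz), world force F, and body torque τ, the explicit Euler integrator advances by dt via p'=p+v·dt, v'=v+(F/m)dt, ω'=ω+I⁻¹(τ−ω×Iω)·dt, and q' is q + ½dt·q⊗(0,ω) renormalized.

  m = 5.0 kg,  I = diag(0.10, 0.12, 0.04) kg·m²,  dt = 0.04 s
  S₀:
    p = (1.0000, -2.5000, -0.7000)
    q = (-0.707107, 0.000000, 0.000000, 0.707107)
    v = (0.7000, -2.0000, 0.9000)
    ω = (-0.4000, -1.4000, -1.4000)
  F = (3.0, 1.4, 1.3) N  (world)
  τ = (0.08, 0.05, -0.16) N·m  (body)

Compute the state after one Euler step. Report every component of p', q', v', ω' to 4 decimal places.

p' = (1.0280, -2.5800, -0.6640)
q' = (-0.6867, 0.0254, 0.0141, 0.7263)
v' = (0.7240, -1.9888, 0.9104)
ω' = (-0.3053, -1.3945, -1.5712)

gyro term ω×Iω = (-0.1568, 0.0336, 0.0112)
(τ − ω×Iω)/I = (2.3680, 0.1367, -4.2800)
new body rate ω' = (-0.3053, -1.3945, -1.5712)
Hamilton product q⊗(0,ω) = (0.9899498, 1.2727926, 0.7071070, 0.9899498)
q + ½dt·q⊗(0,ω), renormalized = (-0.6867, 0.0254, 0.0141, 0.7263)
a = (0.6000, 0.2800, 0.2600)
new position p' = (1.0280, -2.5800, -0.6640)
v + (F/m)dt = (0.7240, -1.9888, 0.9104)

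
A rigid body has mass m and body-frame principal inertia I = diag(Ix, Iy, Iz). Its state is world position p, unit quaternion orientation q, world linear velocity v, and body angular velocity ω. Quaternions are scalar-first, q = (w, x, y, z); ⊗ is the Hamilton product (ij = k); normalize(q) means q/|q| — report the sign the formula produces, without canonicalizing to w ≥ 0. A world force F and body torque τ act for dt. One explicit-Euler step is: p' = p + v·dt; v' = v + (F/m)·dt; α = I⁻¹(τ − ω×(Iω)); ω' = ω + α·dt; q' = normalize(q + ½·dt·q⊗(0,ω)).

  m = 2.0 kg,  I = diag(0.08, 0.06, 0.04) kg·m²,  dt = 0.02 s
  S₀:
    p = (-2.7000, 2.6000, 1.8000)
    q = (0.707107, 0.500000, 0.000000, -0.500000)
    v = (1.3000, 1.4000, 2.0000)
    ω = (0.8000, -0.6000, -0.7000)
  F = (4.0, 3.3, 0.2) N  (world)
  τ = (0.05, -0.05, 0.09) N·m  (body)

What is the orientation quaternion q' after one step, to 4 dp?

q⊗(0,ω) = (-0.7500000, 0.2656856, -0.4742642, -0.7949749)
updated quaternion q' = (0.6996, 0.5026, -0.0047, -0.5079)

q' = (0.6996, 0.5026, -0.0047, -0.5079)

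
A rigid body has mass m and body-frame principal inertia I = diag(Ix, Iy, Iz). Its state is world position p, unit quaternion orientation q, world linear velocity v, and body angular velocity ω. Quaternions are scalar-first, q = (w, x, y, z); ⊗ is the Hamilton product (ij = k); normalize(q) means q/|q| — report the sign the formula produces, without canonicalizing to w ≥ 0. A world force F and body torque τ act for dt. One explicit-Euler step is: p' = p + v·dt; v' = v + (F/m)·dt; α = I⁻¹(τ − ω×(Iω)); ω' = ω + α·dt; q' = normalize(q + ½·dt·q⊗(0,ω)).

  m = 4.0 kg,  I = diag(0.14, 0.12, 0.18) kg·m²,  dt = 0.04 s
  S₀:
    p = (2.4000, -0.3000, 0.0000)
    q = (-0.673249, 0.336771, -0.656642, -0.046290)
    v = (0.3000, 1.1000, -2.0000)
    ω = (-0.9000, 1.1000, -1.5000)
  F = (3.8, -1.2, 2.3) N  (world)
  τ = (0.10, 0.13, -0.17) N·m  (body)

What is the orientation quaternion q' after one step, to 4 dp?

q' = (-0.6536, 0.3693, -0.6600, -0.0305)

2q̇ = q⊗(0,ω) = (0.9559651, 1.6418061, -0.1937564, 0.7893438)
updated quaternion q' = (-0.6536, 0.3693, -0.6600, -0.0305)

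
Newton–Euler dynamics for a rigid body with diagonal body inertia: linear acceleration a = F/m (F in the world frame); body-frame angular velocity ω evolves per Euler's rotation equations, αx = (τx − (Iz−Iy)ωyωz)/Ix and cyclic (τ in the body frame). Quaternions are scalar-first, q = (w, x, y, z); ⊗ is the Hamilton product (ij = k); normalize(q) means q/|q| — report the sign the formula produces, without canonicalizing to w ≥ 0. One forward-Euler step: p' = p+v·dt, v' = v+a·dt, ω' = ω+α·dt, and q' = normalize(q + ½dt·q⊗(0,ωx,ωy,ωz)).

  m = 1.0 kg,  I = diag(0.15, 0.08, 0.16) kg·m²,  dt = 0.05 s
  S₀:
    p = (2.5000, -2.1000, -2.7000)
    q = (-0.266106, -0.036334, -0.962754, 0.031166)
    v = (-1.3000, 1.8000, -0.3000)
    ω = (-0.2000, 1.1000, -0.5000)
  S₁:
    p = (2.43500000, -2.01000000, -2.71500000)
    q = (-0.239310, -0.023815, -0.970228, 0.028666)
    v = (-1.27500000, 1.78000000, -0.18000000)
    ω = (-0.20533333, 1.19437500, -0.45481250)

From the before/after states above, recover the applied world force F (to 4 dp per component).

F = (0.5000, -0.4000, 2.4000)

Δv = v₁−v₀ = (0.02500000, -0.02000000, 0.12000000)
m·(v₁−v₀)/dt = (0.5000, -0.4000, 2.4000)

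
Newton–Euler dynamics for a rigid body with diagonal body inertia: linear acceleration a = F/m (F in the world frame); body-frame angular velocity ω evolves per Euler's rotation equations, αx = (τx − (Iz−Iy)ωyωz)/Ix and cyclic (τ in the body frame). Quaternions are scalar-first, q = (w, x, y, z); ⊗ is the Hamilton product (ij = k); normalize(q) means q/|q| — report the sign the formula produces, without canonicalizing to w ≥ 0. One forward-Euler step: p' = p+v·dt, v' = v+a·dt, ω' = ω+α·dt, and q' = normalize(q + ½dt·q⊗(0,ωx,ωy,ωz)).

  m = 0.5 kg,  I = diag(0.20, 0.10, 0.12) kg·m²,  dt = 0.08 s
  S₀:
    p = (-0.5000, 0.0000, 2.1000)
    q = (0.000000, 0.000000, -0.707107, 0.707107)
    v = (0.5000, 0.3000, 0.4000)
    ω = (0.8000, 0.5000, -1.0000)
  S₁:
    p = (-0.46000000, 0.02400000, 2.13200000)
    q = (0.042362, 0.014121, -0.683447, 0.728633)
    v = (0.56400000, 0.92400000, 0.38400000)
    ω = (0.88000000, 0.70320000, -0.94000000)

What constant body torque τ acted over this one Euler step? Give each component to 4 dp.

Δω = ω₁−ω₀ = (0.08000000, 0.20320000, 0.06000000)
gyro term ω₀×Iω₀ = (-0.0100, -0.0640, -0.0400)
applied torque τ = (0.1900, 0.1900, 0.0500)

τ = (0.1900, 0.1900, 0.0500)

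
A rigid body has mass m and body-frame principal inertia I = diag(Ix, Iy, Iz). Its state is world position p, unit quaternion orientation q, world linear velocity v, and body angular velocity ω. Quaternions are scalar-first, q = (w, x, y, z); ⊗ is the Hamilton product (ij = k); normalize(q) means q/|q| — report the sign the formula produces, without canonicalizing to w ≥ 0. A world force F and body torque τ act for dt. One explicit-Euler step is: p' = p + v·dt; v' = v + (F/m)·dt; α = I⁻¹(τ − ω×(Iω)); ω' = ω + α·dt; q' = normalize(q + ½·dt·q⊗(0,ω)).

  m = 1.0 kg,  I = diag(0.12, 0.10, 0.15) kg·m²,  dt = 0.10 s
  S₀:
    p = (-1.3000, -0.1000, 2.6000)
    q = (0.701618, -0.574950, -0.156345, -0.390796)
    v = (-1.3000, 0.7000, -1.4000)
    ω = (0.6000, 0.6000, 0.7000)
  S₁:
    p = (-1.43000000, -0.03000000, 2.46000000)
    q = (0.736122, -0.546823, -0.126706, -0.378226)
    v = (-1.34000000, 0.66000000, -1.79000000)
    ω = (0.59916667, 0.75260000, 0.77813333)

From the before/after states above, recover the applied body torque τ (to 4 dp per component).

τ = (0.0200, 0.1400, 0.1100)

ω₁ − ω₀ = (-0.00083333, 0.15260000, 0.07813333)
gyro term ω₀×Iω₀ = (0.0210, -0.0126, -0.0072)
I·α + gyro = (0.0200, 0.1400, 0.1100)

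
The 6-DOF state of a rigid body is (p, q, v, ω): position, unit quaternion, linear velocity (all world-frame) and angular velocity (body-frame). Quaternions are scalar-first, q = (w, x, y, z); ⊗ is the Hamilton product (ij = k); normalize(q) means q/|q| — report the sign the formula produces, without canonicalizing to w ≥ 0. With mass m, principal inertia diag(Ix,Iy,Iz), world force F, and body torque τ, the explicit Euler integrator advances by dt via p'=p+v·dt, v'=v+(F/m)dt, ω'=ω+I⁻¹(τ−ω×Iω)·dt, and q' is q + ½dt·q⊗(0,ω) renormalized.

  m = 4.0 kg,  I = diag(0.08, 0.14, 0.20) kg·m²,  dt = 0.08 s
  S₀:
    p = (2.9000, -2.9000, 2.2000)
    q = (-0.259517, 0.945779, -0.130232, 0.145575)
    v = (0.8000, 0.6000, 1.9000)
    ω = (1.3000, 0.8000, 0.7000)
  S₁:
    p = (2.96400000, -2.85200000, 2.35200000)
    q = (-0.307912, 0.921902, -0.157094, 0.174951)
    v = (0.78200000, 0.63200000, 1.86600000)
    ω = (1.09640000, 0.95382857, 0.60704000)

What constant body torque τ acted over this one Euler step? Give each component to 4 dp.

τ = (-0.1700, 0.1600, -0.1700)

ω₁ − ω₀ = (-0.20360000, 0.15382857, -0.09296000)
gyro term ω₀×Iω₀ = (0.0336, -0.1092, 0.0624)
I·α + gyro = (-0.1700, 0.1600, -0.1700)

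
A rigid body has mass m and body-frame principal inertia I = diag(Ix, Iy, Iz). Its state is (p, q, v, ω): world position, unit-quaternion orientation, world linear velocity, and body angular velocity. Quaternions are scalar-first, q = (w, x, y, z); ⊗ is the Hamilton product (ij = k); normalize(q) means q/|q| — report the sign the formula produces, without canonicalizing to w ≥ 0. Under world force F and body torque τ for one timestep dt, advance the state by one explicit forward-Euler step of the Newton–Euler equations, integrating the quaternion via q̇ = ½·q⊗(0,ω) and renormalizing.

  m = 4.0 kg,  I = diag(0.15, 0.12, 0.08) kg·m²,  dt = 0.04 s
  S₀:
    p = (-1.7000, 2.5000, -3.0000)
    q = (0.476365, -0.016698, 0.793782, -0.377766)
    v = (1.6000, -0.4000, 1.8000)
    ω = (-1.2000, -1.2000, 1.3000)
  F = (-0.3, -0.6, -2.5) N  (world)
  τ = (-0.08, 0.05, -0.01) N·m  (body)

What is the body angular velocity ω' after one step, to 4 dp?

angular accel α = (-0.9493, 1.3267, 0.4150)
ω' = ω + α·dt = (-1.2380, -1.1469, 1.3166)

ω' = (-1.2380, -1.1469, 1.3166)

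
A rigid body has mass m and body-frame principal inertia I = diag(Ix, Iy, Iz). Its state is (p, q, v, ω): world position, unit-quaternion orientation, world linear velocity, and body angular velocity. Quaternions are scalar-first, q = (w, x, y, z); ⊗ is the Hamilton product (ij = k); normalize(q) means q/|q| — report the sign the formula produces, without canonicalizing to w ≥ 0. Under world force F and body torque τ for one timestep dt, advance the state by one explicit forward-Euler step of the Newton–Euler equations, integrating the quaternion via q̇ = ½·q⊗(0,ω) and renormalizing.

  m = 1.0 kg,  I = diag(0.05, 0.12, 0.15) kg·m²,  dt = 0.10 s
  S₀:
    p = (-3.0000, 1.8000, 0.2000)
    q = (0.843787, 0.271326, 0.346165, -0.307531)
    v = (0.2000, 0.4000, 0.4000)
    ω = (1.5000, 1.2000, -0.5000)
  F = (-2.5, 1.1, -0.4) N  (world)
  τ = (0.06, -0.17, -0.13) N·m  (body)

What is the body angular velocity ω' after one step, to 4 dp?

ω' = (1.6560, 0.9958, -0.6707)

α = I⁻¹(τ − ω×Iω) = (1.5600, -2.0417, -1.7067)
new body rate ω' = (1.6560, 0.9958, -0.6707)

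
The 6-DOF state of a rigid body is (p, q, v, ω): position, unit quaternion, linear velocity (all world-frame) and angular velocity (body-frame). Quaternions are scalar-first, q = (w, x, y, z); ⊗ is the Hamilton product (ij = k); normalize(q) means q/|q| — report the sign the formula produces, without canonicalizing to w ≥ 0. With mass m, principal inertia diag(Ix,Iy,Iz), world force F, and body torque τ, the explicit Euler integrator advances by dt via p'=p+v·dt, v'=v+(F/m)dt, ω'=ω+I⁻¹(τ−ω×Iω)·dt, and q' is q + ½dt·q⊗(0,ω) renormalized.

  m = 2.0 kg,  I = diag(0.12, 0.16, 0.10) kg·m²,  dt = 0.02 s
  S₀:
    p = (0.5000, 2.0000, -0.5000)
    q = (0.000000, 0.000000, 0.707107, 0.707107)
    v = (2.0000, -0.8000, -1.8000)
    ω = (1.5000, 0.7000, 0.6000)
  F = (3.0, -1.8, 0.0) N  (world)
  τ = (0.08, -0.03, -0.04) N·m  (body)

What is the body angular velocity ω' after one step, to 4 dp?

(τ − ω×Iω)/I = (0.8767, -0.3000, -0.8200)
ω' = ω + α·dt = (1.5175, 0.6940, 0.5836)

ω' = (1.5175, 0.6940, 0.5836)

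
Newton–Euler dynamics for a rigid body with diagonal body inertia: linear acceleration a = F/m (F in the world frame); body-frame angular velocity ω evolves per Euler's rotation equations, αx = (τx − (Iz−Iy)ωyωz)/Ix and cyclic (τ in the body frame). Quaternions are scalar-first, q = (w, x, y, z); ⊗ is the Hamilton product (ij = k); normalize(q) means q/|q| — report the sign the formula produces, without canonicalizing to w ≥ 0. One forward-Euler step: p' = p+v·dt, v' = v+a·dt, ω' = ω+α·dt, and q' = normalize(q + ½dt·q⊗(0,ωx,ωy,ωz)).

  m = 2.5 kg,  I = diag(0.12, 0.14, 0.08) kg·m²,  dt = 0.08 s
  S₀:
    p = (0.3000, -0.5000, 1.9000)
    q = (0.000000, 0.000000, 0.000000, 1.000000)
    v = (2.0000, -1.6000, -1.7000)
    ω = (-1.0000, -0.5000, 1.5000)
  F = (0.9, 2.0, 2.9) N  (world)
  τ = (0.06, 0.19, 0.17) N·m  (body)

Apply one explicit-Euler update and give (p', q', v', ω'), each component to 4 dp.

a = F/m = (0.3600, 0.8000, 1.1600)
new position p' = (0.4600, -0.6280, 1.7640)
v + (F/m)dt = (2.0288, -1.5360, -1.6072)
ω×(Iω) gyroscopic = (0.0450, -0.0600, 0.0100)
(τ − ω×Iω)/I = (0.1250, 1.7857, 2.0000)
new body rate ω' = (-0.9900, -0.3571, 1.6600)
Hamilton product q⊗(0,ω) = (-1.5000000, 0.5000000, -1.0000000, 0.0000000)
q' = normalize(q + ½dt·q⊗(0,ω)) = (-0.0598, 0.0199, -0.0399, 0.9972)

p' = (0.4600, -0.6280, 1.7640)
q' = (-0.0598, 0.0199, -0.0399, 0.9972)
v' = (2.0288, -1.5360, -1.6072)
ω' = (-0.9900, -0.3571, 1.6600)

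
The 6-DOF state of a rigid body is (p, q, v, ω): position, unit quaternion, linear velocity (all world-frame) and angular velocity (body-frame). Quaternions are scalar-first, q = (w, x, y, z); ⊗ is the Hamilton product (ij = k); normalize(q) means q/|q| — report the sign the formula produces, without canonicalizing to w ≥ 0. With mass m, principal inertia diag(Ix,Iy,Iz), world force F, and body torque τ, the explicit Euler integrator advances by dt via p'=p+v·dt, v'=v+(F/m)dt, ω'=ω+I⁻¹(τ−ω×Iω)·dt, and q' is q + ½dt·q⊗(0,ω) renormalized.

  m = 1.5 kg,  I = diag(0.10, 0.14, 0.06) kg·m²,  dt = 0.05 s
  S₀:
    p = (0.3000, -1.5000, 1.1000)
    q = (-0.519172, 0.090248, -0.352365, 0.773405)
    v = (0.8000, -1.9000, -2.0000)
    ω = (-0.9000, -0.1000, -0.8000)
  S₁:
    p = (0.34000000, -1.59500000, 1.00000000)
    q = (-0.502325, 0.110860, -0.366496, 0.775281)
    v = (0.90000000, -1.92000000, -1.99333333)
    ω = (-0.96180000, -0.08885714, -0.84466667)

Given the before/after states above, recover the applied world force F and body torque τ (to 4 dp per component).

rate change Δω = (-0.06180000, 0.01114286, -0.04466667)
τ = I·(Δω/dt) + ω₀×(Iω₀) = (-0.1300, 0.0600, -0.0500)
velocity change Δv = (0.10000000, -0.02000000, 0.00666667)
applied force F = (3.0000, -0.6000, 0.2000)

F = (3.0000, -0.6000, 0.2000)
τ = (-0.1300, 0.0600, -0.0500)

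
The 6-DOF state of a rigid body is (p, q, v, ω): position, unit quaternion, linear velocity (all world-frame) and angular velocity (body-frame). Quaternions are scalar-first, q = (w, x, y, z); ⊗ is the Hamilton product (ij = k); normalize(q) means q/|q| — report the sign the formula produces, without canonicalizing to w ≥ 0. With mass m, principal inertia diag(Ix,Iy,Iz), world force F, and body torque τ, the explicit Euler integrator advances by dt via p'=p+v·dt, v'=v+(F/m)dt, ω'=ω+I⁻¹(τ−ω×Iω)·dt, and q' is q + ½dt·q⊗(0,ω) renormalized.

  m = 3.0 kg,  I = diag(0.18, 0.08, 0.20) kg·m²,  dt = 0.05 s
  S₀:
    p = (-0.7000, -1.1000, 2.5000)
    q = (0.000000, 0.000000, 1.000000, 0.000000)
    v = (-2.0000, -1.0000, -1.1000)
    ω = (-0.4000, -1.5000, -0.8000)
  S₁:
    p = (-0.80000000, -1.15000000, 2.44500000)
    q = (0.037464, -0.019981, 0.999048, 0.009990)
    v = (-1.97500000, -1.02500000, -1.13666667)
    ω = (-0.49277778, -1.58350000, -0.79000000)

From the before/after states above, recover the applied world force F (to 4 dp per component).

velocity change Δv = (0.02500000, -0.02500000, -0.03666667)
applied force F = (1.5000, -1.5000, -2.2000)

F = (1.5000, -1.5000, -2.2000)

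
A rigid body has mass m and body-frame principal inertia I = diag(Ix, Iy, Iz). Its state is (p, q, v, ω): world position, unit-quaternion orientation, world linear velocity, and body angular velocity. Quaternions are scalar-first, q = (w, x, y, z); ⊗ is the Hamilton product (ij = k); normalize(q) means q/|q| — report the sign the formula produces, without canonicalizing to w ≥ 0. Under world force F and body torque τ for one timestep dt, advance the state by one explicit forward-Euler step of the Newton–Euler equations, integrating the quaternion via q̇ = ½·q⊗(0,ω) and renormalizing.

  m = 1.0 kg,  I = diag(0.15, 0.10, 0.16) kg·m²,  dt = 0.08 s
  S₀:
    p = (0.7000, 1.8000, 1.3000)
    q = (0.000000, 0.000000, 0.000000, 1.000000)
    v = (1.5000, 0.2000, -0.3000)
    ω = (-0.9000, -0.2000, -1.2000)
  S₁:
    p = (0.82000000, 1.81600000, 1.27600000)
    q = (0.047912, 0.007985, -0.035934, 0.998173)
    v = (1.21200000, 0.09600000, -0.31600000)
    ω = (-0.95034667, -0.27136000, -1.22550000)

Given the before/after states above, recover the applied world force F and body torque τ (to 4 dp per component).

Δv = v₁−v₀ = (-0.28800000, -0.10400000, -0.01600000)
F = m·Δv/dt = (-3.6000, -1.3000, -0.2000)
Δω = ω₁−ω₀ = (-0.05034667, -0.07136000, -0.02550000)
ω₀×(Iω₀) = (0.0144, -0.0108, -0.0090)
I·α + gyro = (-0.0800, -0.1000, -0.0600)

F = (-3.6000, -1.3000, -0.2000)
τ = (-0.0800, -0.1000, -0.0600)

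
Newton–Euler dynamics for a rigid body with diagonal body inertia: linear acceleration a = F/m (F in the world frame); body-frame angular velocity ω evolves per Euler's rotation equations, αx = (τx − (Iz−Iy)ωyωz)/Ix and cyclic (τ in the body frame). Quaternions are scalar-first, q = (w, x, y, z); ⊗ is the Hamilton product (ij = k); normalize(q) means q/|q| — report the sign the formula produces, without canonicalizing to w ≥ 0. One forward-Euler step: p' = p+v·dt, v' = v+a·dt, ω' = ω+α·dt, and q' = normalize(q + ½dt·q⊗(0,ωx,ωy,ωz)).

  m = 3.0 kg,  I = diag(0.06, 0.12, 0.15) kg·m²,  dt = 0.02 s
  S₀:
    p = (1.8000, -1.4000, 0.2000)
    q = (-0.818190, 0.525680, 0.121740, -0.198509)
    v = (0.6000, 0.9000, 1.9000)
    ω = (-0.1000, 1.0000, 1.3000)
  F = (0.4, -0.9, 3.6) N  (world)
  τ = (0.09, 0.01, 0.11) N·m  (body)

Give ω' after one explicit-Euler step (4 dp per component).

precession coupling ω×(Iω) = (0.0390, 0.0117, -0.0060)
angular accel α = (0.8500, -0.0142, 0.7733)
ω + α·dt = (-0.0830, 0.9997, 1.3155)

ω' = (-0.0830, 0.9997, 1.3155)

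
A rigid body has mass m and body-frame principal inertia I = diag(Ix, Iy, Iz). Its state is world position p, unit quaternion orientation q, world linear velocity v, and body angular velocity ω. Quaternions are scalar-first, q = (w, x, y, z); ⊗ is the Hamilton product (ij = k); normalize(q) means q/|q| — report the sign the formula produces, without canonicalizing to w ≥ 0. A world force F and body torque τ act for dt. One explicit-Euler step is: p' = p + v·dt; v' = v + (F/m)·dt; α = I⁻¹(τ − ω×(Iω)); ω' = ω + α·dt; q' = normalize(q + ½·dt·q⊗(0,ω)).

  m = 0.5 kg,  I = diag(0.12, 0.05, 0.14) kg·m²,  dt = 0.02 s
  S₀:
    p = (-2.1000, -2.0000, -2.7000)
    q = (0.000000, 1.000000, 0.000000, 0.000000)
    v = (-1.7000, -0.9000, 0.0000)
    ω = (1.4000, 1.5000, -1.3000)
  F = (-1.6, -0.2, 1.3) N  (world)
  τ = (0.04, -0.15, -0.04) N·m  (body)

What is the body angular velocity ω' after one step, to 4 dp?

ω' = (1.4359, 1.4254, -1.2847)

ω×(Iω) gyroscopic = (-0.1755, 0.0364, -0.1470)
α = I⁻¹(τ − ω×Iω) = (1.7958, -3.7280, 0.7643)
ω' = ω + α·dt = (1.4359, 1.4254, -1.2847)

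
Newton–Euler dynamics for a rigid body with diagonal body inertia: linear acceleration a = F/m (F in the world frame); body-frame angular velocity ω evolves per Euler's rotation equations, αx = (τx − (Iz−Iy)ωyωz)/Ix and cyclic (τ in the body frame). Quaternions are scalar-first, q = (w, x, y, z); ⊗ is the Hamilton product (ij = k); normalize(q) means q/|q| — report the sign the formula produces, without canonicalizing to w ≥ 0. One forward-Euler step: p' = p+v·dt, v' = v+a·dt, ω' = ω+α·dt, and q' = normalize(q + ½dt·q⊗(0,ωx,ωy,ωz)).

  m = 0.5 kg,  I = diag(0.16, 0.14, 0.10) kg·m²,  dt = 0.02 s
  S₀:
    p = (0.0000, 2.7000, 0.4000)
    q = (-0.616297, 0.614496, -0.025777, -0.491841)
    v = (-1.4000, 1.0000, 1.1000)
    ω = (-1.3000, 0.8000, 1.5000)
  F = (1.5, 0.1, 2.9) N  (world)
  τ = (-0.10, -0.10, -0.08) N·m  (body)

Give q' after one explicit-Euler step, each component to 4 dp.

Hamilton product q⊗(0,ω) = (1.5572279, 1.1559934, -0.7753883, -0.4663588)
q' = normalize(q + ½dt·q⊗(0,ω)) = (-0.6006, 0.6259, -0.0335, -0.4964)

q' = (-0.6006, 0.6259, -0.0335, -0.4964)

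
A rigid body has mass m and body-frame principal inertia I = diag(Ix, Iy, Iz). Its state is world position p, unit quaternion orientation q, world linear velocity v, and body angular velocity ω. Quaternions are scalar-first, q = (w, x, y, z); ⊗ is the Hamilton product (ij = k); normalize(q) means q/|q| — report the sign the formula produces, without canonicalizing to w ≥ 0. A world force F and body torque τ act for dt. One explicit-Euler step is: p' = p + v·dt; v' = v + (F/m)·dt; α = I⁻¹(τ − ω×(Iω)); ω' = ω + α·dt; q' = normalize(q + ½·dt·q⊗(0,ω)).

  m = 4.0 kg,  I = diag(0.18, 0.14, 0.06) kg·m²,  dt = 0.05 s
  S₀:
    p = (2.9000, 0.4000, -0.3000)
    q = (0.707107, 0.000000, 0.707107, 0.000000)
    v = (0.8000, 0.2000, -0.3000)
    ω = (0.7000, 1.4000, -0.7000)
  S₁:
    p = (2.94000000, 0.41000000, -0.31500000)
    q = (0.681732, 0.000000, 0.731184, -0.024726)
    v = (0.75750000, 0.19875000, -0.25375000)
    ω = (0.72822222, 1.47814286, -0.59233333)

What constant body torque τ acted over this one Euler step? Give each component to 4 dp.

τ = (0.1800, 0.1600, 0.0900)

ω₁ − ω₀ = (0.02822222, 0.07814286, 0.10766667)
I·α + gyro = (0.1800, 0.1600, 0.0900)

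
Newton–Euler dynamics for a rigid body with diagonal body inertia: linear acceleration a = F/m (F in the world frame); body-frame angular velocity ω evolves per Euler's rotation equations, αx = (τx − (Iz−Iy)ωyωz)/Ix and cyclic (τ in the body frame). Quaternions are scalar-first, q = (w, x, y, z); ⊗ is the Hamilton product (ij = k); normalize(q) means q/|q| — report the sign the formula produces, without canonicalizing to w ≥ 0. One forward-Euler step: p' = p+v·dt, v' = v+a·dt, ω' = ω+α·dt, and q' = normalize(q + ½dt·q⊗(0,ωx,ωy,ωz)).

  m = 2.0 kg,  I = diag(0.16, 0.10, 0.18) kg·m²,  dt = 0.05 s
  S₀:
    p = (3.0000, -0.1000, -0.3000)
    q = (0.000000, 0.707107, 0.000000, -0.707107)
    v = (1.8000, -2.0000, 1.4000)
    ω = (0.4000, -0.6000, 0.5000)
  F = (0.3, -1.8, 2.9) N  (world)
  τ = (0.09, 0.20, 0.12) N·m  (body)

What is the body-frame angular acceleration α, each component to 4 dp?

α = (0.7125, 2.0400, 0.5867)

precession coupling ω×(Iω) = (-0.0240, -0.0040, 0.0144)
α = I⁻¹(τ − ω×Iω) = (0.7125, 2.0400, 0.5867)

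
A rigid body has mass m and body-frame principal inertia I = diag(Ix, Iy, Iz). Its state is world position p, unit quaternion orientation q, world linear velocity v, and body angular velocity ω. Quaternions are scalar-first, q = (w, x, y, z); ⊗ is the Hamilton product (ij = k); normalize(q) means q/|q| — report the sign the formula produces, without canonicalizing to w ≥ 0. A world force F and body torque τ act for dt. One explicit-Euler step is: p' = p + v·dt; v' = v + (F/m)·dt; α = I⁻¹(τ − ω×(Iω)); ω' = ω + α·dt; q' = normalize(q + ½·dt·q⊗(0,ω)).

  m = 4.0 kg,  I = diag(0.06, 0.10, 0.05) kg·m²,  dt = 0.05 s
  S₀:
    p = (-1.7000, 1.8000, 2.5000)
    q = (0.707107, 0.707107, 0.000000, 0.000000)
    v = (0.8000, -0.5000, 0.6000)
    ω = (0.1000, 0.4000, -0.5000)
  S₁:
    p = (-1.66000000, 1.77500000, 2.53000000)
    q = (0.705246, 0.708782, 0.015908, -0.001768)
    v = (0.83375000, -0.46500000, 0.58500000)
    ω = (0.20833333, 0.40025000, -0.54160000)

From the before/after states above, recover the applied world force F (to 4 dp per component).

F = (2.7000, 2.8000, -1.2000)

v₁ − v₀ = (0.03375000, 0.03500000, -0.01500000)
F = m·Δv/dt = (2.7000, 2.8000, -1.2000)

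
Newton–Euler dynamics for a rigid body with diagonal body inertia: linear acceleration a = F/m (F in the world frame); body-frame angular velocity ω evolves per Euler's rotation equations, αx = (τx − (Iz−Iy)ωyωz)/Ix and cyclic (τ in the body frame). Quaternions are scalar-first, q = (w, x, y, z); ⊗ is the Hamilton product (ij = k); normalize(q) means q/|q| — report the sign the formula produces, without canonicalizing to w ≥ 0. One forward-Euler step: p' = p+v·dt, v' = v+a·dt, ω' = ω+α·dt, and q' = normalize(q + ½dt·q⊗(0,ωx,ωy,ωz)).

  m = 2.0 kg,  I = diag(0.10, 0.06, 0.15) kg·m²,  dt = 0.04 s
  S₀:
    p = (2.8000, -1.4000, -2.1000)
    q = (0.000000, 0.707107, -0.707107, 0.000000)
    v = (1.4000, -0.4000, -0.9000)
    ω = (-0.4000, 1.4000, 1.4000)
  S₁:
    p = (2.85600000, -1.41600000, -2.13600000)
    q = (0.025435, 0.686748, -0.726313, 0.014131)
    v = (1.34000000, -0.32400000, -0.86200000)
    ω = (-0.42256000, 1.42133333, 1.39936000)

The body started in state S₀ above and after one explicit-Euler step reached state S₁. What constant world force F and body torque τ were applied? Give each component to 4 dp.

F = (-3.0000, 3.8000, 1.9000)
τ = (0.1200, 0.0600, 0.0200)

v₁ − v₀ = (-0.06000000, 0.07600000, 0.03800000)
m·(v₁−v₀)/dt = (-3.0000, 3.8000, 1.9000)
ω₁ − ω₀ = (-0.02256000, 0.02133333, -0.00064000)
applied torque τ = (0.1200, 0.0600, 0.0200)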